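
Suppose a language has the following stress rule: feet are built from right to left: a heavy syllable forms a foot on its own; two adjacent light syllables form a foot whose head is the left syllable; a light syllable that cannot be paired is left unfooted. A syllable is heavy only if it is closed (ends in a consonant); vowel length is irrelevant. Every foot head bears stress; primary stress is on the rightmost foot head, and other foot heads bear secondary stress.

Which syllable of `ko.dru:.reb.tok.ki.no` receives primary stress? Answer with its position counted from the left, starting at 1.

5

Weights: 1 ko L, 2 dru: L, 3 reb H, 4 tok H, 5 ki L, 6 no L.
Parse right to left (heavy = foot alone; LL = one foot; stranded L unfooted): (ˈko.dru:) (ˈreb) (ˈtok) (ˈki.no).
Foot heads: 1, 3, 4, 5.
Primary stress on the rightmost head = syllable 5.
Primary stress: syllable 5 → ko.dru:.reb.tok.ˈki.no.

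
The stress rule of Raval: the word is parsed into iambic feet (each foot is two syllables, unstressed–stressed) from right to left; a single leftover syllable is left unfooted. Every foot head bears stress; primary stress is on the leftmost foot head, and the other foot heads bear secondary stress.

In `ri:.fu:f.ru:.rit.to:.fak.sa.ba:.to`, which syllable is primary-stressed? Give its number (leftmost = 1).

3

Parse right to left into iambic (σˈσ) feet: ri: (fu:f.ˈru:) (rit.ˈto:) (fak.ˈsa) (ba:.ˈto). Syllable 1 is left unfooted.
Foot heads (stressed positions): 3, 5, 7, 9.
End Rule Leftmost: primary stress on the leftmost head = syllable 3.
Primary stress: syllable 3 → ri:.fu:f.ˈru:.rit.to:.fak.sa.ba:.to.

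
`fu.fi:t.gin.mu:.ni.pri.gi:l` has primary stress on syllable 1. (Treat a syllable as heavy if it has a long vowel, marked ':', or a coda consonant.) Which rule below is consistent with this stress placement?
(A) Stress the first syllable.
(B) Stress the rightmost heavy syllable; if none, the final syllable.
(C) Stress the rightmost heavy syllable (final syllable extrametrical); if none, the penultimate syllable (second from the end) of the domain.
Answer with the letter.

Rule A → syllable 1 ✓.
Rule B → syllable 7 (observed: 1).
Rule C → syllable 4 (observed: 1).

A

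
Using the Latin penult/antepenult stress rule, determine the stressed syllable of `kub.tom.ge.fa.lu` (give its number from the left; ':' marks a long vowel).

Classical Latin: stress the penult if heavy (long vowel or closed), else the antepenult.
Weights: 3 ge L, 4 fa L, 5 lu L.
The penult (syllable 4, fa) is light, so stress falls on the antepenult (syllable 3, ge).
Stress on syllable 3: kub.tom.ˈge.fa.lu.

3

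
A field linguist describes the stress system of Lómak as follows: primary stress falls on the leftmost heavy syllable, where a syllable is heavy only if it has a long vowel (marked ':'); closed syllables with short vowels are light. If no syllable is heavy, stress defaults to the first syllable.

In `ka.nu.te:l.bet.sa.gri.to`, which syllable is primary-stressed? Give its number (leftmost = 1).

3

Weights: 1 ka L, 2 nu L, 3 te:l H, 4 bet L, 5 sa L, 6 gri L, 7 to L.
Heavy syllables in the domain: 3. The leftmost is syllable 3 (te:l).
Primary stress: syllable 3 → ka.nu.ˈte:l.bet.sa.gri.to.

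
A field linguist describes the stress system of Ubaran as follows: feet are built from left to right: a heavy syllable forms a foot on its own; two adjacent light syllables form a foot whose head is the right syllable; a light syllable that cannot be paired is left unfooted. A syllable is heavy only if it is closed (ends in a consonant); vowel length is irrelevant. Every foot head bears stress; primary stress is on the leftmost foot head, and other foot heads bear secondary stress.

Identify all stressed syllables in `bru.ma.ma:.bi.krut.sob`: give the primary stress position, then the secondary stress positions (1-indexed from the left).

primary 2, secondary 4, 5, 6

Weights: 1 bru L, 2 ma L, 3 ma: L, 4 bi L, 5 krut H, 6 sob H.
Parse left to right (heavy = foot alone; LL = one foot; stranded L unfooted): (bru.ˈma) (ma:.ˈbi) (ˈkrut) (ˈsob).
Foot heads: 2, 4, 5, 6.
Primary stress on the leftmost head = syllable 2.
Secondary stress on 4, 5, 6: bru.ˈma.ma:.ˌbi.ˌkrut.ˌsob.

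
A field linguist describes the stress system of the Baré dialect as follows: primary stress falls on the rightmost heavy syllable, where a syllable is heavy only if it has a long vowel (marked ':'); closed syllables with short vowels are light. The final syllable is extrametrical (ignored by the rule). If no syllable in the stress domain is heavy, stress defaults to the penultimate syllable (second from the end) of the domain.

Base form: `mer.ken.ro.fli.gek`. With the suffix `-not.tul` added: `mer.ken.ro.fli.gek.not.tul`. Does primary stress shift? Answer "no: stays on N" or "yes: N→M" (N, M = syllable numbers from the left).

yes: 3→5

Base `mer.ken.ro.fli.gek` (5 syllables):
  The final syllable (5, gek) is extrametrical; the stress domain is syllables 1–4.
  Weights: 1 mer L, 2 ken L, 3 ro L, 4 fli L.
  No heavy syllable in the domain; default to the penultimate syllable (second from the end) of the domain = syllable 3.
  → primary stress on syllable 3.
Suffixed `mer.ken.ro.fli.gek.not.tul` (7 syllables):
  The final syllable (7, tul) is extrametrical; the stress domain is syllables 1–6.
  Weights: 1 mer L, 2 ken L, 3 ro L, 4 fli L, 5 gek L, 6 not L.
  No heavy syllable in the domain; default to the penultimate syllable (second from the end) of the domain = syllable 5.
  → primary stress on syllable 5.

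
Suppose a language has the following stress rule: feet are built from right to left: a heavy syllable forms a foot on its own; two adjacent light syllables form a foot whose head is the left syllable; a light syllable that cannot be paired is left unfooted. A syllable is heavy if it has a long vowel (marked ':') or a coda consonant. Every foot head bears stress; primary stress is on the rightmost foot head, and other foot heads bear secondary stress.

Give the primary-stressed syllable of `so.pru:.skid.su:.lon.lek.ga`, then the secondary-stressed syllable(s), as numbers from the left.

primary 6, secondary 2, 3, 4, 5

Weights: 1 so L, 2 pru: H, 3 skid H, 4 su: H, 5 lon H, 6 lek H, 7 ga L.
Parse right to left (heavy = foot alone; LL = one foot; stranded L unfooted): so (ˈpru:) (ˈskid) (ˈsu:) (ˈlon) (ˈlek) ga.
Foot heads: 2, 3, 4, 5, 6.
Primary stress on the rightmost head = syllable 6.
Secondary stress on 2, 3, 4, 5: so.ˌpru:.ˌskid.ˌsu:.ˌlon.ˈlek.ga.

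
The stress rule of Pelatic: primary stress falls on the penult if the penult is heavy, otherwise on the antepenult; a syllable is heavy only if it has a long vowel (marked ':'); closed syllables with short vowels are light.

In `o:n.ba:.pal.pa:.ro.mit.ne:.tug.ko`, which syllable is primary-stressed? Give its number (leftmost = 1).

Weights: 7 ne: H, 8 tug L, 9 ko L.
The penult (syllable 8, tug) is light, so stress falls on the antepenult (syllable 7, ne:).
Primary stress: syllable 7 → o:n.ba:.pal.pa:.ro.mit.ˈne:.tug.ko.

7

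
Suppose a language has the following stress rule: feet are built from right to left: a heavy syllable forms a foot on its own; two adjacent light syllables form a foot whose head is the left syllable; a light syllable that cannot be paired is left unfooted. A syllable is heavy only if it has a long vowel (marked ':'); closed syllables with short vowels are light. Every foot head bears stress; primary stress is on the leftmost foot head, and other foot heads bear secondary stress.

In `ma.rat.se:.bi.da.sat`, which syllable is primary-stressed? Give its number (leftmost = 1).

1

Weights: 1 ma L, 2 rat L, 3 se: H, 4 bi L, 5 da L, 6 sat L.
Parse right to left (heavy = foot alone; LL = one foot; stranded L unfooted): (ˈma.rat) (ˈse:) bi (ˈda.sat).
Foot heads: 1, 3, 5.
Primary stress on the leftmost head = syllable 1.
Primary stress: syllable 1 → ˈma.rat.se:.bi.da.sat.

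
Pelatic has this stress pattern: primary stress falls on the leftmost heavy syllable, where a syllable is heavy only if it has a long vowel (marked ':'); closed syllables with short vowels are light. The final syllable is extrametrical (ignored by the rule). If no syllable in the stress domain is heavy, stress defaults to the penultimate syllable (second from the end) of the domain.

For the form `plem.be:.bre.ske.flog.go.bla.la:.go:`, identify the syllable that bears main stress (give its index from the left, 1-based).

The final syllable (9, go:) is extrametrical; the stress domain is syllables 1–8.
Weights: 1 plem L, 2 be: H, 3 bre L, 4 ske L, 5 flog L, 6 go L, 7 bla L, 8 la: H.
Heavy syllables in the domain: 2, 8. The leftmost is syllable 2 (be:).
Primary stress: syllable 2 → plem.ˈbe:.bre.ske.flog.go.bla.la:.go:.

2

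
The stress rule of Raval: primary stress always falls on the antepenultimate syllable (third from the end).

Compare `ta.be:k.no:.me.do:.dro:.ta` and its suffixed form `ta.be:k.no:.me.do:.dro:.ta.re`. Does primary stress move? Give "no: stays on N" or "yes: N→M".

yes: 5→6

Base `ta.be:k.no:.me.do:.dro:.ta` (7 syllables):
  The word has 7 syllables; the antepenultimate syllable (third from the end) is syllable 5 (do:).
  → primary stress on syllable 5.
Suffixed `ta.be:k.no:.me.do:.dro:.ta.re` (8 syllables):
  The word has 8 syllables; the antepenultimate syllable (third from the end) is syllable 6 (dro:).
  → primary stress on syllable 6.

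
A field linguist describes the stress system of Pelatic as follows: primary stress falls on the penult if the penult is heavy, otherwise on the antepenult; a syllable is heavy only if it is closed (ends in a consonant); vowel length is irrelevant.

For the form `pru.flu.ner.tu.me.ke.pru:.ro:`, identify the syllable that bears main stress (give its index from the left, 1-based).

6

Weights: 6 ke L, 7 pru: L, 8 ro: L.
The penult (syllable 7, pru:) is light, so stress falls on the antepenult (syllable 6, ke).
Primary stress: syllable 6 → pru.flu.ner.tu.me.ˈke.pru:.ro:.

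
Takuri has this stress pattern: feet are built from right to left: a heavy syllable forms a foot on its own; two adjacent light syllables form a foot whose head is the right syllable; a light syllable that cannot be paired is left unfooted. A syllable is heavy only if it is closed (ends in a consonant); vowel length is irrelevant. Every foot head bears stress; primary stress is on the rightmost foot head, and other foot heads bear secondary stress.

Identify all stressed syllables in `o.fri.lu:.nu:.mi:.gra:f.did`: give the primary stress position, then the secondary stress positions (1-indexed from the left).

Weights: 1 o L, 2 fri L, 3 lu: L, 4 nu: L, 5 mi: L, 6 gra:f H, 7 did H.
Parse right to left (heavy = foot alone; LL = one foot; stranded L unfooted): o (fri.ˈlu:) (nu:.ˈmi:) (ˈgra:f) (ˈdid).
Foot heads: 3, 5, 6, 7.
Primary stress on the rightmost head = syllable 7.
Secondary stress on 3, 5, 6: o.fri.ˌlu:.nu:.ˌmi:.ˌgra:f.ˈdid.

primary 7, secondary 3, 5, 6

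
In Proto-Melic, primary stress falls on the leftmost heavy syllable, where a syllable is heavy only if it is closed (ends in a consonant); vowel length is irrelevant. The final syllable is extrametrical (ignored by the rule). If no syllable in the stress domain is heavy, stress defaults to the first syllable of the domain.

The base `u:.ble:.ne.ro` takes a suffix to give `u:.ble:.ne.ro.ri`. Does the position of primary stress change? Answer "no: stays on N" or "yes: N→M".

Base `u:.ble:.ne.ro` (4 syllables):
  The final syllable (4, ro) is extrametrical; the stress domain is syllables 1–3.
  Weights: 1 u: L, 2 ble: L, 3 ne L.
  No heavy syllable in the domain; default to the first syllable of the domain = syllable 1.
  → primary stress on syllable 1.
Suffixed `u:.ble:.ne.ro.ri` (5 syllables):
  The final syllable (5, ri) is extrametrical; the stress domain is syllables 1–4.
  Weights: 1 u: L, 2 ble: L, 3 ne L, 4 ro L.
  No heavy syllable in the domain; default to the first syllable of the domain = syllable 1.
  → primary stress on syllable 1.

no: stays on 1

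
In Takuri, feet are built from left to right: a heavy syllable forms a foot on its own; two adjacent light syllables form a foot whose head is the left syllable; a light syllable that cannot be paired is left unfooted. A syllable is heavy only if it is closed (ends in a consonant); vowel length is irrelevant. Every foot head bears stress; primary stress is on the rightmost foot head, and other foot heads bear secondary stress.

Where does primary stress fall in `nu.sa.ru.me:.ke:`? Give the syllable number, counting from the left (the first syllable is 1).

3

Weights: 1 nu L, 2 sa L, 3 ru L, 4 me: L, 5 ke: L.
Parse left to right (heavy = foot alone; LL = one foot; stranded L unfooted): (ˈnu.sa) (ˈru.me:) ke:.
Foot heads: 1, 3.
Primary stress on the rightmost head = syllable 3.
Primary stress: syllable 3 → nu.sa.ˈru.me:.ke:.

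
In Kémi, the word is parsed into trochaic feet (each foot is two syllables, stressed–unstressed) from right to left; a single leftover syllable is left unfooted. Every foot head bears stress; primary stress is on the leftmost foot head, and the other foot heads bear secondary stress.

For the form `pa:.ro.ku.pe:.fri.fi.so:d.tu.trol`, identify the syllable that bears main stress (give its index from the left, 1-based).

Parse right to left into trochaic (ˈσσ) feet: pa: (ˈro.ku) (ˈpe:.fri) (ˈfi.so:d) (ˈtu.trol). Syllable 1 is left unfooted.
Foot heads (stressed positions): 2, 4, 6, 8.
End Rule Leftmost: primary stress on the leftmost head = syllable 2.
Primary stress: syllable 2 → pa:.ˈro.ku.pe:.fri.fi.so:d.tu.trol.

2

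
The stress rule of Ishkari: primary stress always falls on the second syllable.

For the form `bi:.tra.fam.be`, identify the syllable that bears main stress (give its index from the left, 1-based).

2

The word has 4 syllables; the second syllable is syllable 2 (tra).
Primary stress: syllable 2 → bi:.ˈtra.fam.be.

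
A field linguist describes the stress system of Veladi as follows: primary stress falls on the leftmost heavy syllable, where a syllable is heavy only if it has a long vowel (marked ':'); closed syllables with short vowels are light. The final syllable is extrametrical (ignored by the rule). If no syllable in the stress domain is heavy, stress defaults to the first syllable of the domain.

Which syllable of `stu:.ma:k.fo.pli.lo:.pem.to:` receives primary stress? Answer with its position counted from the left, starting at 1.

The final syllable (7, to:) is extrametrical; the stress domain is syllables 1–6.
Weights: 1 stu: H, 2 ma:k H, 3 fo L, 4 pli L, 5 lo: H, 6 pem L.
Heavy syllables in the domain: 1, 2, 5. The leftmost is syllable 1 (stu:).
Primary stress: syllable 1 → ˈstu:.ma:k.fo.pli.lo:.pem.to:.

1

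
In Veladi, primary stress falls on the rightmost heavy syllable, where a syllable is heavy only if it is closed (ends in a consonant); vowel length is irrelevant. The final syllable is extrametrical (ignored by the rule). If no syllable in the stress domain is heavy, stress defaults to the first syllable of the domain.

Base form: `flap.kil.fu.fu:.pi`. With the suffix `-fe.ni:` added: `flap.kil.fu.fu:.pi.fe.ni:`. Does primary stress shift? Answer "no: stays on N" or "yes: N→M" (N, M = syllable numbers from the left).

no: stays on 2

Base `flap.kil.fu.fu:.pi` (5 syllables):
  The final syllable (5, pi) is extrametrical; the stress domain is syllables 1–4.
  Weights: 1 flap H, 2 kil H, 3 fu L, 4 fu: L.
  Heavy syllables in the domain: 1, 2. The rightmost is syllable 2 (kil).
  → primary stress on syllable 2.
Suffixed `flap.kil.fu.fu:.pi.fe.ni:` (7 syllables):
  The final syllable (7, ni:) is extrametrical; the stress domain is syllables 1–6.
  Weights: 1 flap H, 2 kil H, 3 fu L, 4 fu: L, 5 pi L, 6 fe L.
  Heavy syllables in the domain: 1, 2. The rightmost is syllable 2 (kil).
  → primary stress on syllable 2.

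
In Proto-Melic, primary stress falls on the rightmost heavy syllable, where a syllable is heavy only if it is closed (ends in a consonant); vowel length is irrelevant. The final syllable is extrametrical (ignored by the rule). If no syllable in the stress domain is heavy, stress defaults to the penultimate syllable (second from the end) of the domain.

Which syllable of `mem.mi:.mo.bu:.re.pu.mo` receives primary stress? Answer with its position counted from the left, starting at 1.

The final syllable (7, mo) is extrametrical; the stress domain is syllables 1–6.
Weights: 1 mem H, 2 mi: L, 3 mo L, 4 bu: L, 5 re L, 6 pu L.
Heavy syllables in the domain: 1. The rightmost is syllable 1 (mem).
Primary stress: syllable 1 → ˈmem.mi:.mo.bu:.re.pu.mo.

1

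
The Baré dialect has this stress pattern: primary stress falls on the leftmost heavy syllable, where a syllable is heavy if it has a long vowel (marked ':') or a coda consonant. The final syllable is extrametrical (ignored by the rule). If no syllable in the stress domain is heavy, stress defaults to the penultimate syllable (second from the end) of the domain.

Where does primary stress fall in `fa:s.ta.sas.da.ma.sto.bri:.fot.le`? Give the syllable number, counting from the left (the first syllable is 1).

The final syllable (9, le) is extrametrical; the stress domain is syllables 1–8.
Weights: 1 fa:s H, 2 ta L, 3 sas H, 4 da L, 5 ma L, 6 sto L, 7 bri: H, 8 fot H.
Heavy syllables in the domain: 1, 3, 7, 8. The leftmost is syllable 1 (fa:s).
Primary stress: syllable 1 → ˈfa:s.ta.sas.da.ma.sto.bri:.fot.le.

1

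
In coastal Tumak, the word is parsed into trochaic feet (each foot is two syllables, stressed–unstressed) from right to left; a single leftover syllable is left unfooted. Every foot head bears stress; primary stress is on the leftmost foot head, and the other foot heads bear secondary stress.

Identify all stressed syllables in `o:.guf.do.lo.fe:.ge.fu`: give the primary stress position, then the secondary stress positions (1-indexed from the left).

primary 2, secondary 4, 6

Parse right to left into trochaic (ˈσσ) feet: o: (ˈguf.do) (ˈlo.fe:) (ˈge.fu). Syllable 1 is left unfooted.
Foot heads (stressed positions): 2, 4, 6.
End Rule Leftmost: primary stress on the leftmost head = syllable 2.
Secondary stress on 4, 6: o:.ˈguf.do.ˌlo.fe:.ˌge.fu.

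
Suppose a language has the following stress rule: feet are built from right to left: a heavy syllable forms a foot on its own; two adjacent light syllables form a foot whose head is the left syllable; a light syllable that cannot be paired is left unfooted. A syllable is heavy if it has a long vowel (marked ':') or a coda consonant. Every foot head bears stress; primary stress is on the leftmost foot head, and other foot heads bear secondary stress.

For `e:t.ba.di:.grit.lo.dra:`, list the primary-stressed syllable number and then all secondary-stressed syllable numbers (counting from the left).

Weights: 1 e:t H, 2 ba L, 3 di: H, 4 grit H, 5 lo L, 6 dra: H.
Parse right to left (heavy = foot alone; LL = one foot; stranded L unfooted): (ˈe:t) ba (ˈdi:) (ˈgrit) lo (ˈdra:).
Foot heads: 1, 3, 4, 6.
Primary stress on the leftmost head = syllable 1.
Secondary stress on 3, 4, 6: ˈe:t.ba.ˌdi:.ˌgrit.lo.ˌdra:.

primary 1, secondary 3, 4, 6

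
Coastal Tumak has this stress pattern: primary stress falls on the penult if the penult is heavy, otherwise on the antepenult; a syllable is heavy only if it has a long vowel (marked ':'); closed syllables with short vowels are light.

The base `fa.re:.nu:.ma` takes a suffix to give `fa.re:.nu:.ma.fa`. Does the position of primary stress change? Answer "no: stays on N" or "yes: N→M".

no: stays on 3

Base `fa.re:.nu:.ma` (4 syllables):
  Weights: 2 re: H, 3 nu: H, 4 ma L.
  The penult (syllable 3, nu:) is heavy, so it takes stress.
  → primary stress on syllable 3.
Suffixed `fa.re:.nu:.ma.fa` (5 syllables):
  Weights: 3 nu: H, 4 ma L, 5 fa L.
  The penult (syllable 4, ma) is light, so stress falls on the antepenult (syllable 3, nu:).
  → primary stress on syllable 3.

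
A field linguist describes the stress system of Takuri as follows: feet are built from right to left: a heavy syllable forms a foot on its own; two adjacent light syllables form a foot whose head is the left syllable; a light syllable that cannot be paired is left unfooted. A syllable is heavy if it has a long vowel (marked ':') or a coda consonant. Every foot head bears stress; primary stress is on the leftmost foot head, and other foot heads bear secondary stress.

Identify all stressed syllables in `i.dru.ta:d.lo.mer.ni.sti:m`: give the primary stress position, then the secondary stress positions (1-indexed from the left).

Weights: 1 i L, 2 dru L, 3 ta:d H, 4 lo L, 5 mer H, 6 ni L, 7 sti:m H.
Parse right to left (heavy = foot alone; LL = one foot; stranded L unfooted): (ˈi.dru) (ˈta:d) lo (ˈmer) ni (ˈsti:m).
Foot heads: 1, 3, 5, 7.
Primary stress on the leftmost head = syllable 1.
Secondary stress on 3, 5, 7: ˈi.dru.ˌta:d.lo.ˌmer.ni.ˌsti:m.

primary 1, secondary 3, 5, 7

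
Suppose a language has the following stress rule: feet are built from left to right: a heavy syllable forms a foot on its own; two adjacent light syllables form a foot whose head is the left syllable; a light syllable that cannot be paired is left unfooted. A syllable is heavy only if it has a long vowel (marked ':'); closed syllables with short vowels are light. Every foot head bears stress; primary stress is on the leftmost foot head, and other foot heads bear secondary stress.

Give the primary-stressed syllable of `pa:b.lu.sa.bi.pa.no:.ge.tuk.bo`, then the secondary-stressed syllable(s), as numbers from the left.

Weights: 1 pa:b H, 2 lu L, 3 sa L, 4 bi L, 5 pa L, 6 no: H, 7 ge L, 8 tuk L, 9 bo L.
Parse left to right (heavy = foot alone; LL = one foot; stranded L unfooted): (ˈpa:b) (ˈlu.sa) (ˈbi.pa) (ˈno:) (ˈge.tuk) bo.
Foot heads: 1, 2, 4, 6, 7.
Primary stress on the leftmost head = syllable 1.
Secondary stress on 2, 4, 6, 7: ˈpa:b.ˌlu.sa.ˌbi.pa.ˌno:.ˌge.tuk.bo.

primary 1, secondary 2, 4, 6, 7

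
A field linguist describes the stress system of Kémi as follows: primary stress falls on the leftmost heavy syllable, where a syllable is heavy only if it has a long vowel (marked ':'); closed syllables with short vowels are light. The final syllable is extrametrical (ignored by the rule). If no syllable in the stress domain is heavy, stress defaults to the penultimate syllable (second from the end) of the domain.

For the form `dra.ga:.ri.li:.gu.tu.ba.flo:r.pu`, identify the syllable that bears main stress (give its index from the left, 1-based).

The final syllable (9, pu) is extrametrical; the stress domain is syllables 1–8.
Weights: 1 dra L, 2 ga: H, 3 ri L, 4 li: H, 5 gu L, 6 tu L, 7 ba L, 8 flo:r H.
Heavy syllables in the domain: 2, 4, 8. The leftmost is syllable 2 (ga:).
Primary stress: syllable 2 → dra.ˈga:.ri.li:.gu.tu.ba.flo:r.pu.

2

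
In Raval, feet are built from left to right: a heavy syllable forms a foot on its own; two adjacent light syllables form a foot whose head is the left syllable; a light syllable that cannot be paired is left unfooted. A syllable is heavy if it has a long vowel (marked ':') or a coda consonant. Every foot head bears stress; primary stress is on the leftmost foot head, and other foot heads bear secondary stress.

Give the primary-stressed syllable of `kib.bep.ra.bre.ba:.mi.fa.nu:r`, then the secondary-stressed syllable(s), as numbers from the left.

primary 1, secondary 2, 3, 5, 6, 8

Weights: 1 kib H, 2 bep H, 3 ra L, 4 bre L, 5 ba: H, 6 mi L, 7 fa L, 8 nu:r H.
Parse left to right (heavy = foot alone; LL = one foot; stranded L unfooted): (ˈkib) (ˈbep) (ˈra.bre) (ˈba:) (ˈmi.fa) (ˈnu:r).
Foot heads: 1, 2, 3, 5, 6, 8.
Primary stress on the leftmost head = syllable 1.
Secondary stress on 2, 3, 5, 6, 8: ˈkib.ˌbep.ˌra.bre.ˌba:.ˌmi.fa.ˌnu:r.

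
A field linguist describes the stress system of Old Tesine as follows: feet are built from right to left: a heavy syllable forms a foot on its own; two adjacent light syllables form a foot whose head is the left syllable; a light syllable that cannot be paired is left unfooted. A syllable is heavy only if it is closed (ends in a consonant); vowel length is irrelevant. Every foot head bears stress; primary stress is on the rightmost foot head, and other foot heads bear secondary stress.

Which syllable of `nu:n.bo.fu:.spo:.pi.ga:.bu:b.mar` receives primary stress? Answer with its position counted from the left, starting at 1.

Weights: 1 nu:n H, 2 bo L, 3 fu: L, 4 spo: L, 5 pi L, 6 ga: L, 7 bu:b H, 8 mar H.
Parse right to left (heavy = foot alone; LL = one foot; stranded L unfooted): (ˈnu:n) bo (ˈfu:.spo:) (ˈpi.ga:) (ˈbu:b) (ˈmar).
Foot heads: 1, 3, 5, 7, 8.
Primary stress on the rightmost head = syllable 8.
Primary stress: syllable 8 → nu:n.bo.fu:.spo:.pi.ga:.bu:b.ˈmar.

8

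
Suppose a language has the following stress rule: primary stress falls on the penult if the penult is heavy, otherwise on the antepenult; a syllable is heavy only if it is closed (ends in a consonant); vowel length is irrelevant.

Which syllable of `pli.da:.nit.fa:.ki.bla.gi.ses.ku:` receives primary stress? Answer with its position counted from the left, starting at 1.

Weights: 7 gi L, 8 ses H, 9 ku: L.
The penult (syllable 8, ses) is heavy, so it takes stress.
Primary stress: syllable 8 → pli.da:.nit.fa:.ki.bla.gi.ˈses.ku:.

8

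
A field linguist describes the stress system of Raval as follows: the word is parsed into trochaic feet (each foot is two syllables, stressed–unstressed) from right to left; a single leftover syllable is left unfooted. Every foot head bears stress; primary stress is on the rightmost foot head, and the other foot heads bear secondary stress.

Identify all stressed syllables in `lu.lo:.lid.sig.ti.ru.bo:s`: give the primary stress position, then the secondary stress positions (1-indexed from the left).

primary 6, secondary 2, 4

Parse right to left into trochaic (ˈσσ) feet: lu (ˈlo:.lid) (ˈsig.ti) (ˈru.bo:s). Syllable 1 is left unfooted.
Foot heads (stressed positions): 2, 4, 6.
End Rule Rightmost: primary stress on the rightmost head = syllable 6.
Secondary stress on 2, 4: lu.ˌlo:.lid.ˌsig.ti.ˈru.bo:s.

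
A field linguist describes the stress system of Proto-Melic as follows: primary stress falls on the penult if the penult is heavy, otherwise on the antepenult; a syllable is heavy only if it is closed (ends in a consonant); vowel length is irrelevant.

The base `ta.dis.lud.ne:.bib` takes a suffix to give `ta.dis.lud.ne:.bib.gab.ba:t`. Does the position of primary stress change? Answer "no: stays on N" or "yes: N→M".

Base `ta.dis.lud.ne:.bib` (5 syllables):
  Weights: 3 lud H, 4 ne: L, 5 bib H.
  The penult (syllable 4, ne:) is light, so stress falls on the antepenult (syllable 3, lud).
  → primary stress on syllable 3.
Suffixed `ta.dis.lud.ne:.bib.gab.ba:t` (7 syllables):
  Weights: 5 bib H, 6 gab H, 7 ba:t H.
  The penult (syllable 6, gab) is heavy, so it takes stress.
  → primary stress on syllable 6.

yes: 3→6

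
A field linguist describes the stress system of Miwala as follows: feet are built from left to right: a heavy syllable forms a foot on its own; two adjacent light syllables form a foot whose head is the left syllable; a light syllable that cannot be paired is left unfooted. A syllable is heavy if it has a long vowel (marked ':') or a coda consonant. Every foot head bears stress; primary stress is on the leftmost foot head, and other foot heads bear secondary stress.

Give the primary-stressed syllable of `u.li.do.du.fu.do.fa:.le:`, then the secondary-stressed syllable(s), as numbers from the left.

Weights: 1 u L, 2 li L, 3 do L, 4 du L, 5 fu L, 6 do L, 7 fa: H, 8 le: H.
Parse left to right (heavy = foot alone; LL = one foot; stranded L unfooted): (ˈu.li) (ˈdo.du) (ˈfu.do) (ˈfa:) (ˈle:).
Foot heads: 1, 3, 5, 7, 8.
Primary stress on the leftmost head = syllable 1.
Secondary stress on 3, 5, 7, 8: ˈu.li.ˌdo.du.ˌfu.do.ˌfa:.ˌle:.

primary 1, secondary 3, 5, 7, 8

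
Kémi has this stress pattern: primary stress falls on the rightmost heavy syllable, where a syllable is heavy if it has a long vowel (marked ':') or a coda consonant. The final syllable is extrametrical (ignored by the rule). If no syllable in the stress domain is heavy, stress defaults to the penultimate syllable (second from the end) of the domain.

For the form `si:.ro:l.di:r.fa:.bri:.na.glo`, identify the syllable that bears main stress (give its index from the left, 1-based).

5

The final syllable (7, glo) is extrametrical; the stress domain is syllables 1–6.
Weights: 1 si: H, 2 ro:l H, 3 di:r H, 4 fa: H, 5 bri: H, 6 na L.
Heavy syllables in the domain: 1, 2, 3, 4, 5. The rightmost is syllable 5 (bri:).
Primary stress: syllable 5 → si:.ro:l.di:r.fa:.ˈbri:.na.glo.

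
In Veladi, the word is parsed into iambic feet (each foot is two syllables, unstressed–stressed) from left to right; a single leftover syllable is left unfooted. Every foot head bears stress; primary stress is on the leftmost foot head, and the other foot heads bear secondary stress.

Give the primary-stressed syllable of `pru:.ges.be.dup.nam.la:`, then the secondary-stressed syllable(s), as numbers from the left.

primary 2, secondary 4, 6

Parse left to right into iambic (σˈσ) feet: (pru:.ˈges) (be.ˈdup) (nam.ˈla:).
Foot heads (stressed positions): 2, 4, 6.
End Rule Leftmost: primary stress on the leftmost head = syllable 2.
Secondary stress on 4, 6: pru:.ˈges.be.ˌdup.nam.ˌla:.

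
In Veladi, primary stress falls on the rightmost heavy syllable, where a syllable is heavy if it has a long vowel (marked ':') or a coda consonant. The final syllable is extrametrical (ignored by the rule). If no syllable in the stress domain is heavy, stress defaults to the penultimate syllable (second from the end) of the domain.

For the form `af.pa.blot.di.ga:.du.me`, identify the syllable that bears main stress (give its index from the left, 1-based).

The final syllable (7, me) is extrametrical; the stress domain is syllables 1–6.
Weights: 1 af H, 2 pa L, 3 blot H, 4 di L, 5 ga: H, 6 du L.
Heavy syllables in the domain: 1, 3, 5. The rightmost is syllable 5 (ga:).
Primary stress: syllable 5 → af.pa.blot.di.ˈga:.du.me.

5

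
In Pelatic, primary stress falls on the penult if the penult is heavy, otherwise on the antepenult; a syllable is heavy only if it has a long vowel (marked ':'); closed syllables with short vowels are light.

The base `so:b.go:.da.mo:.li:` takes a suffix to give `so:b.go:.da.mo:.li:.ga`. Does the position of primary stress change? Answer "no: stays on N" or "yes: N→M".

Base `so:b.go:.da.mo:.li:` (5 syllables):
  Weights: 3 da L, 4 mo: H, 5 li: H.
  The penult (syllable 4, mo:) is heavy, so it takes stress.
  → primary stress on syllable 4.
Suffixed `so:b.go:.da.mo:.li:.ga` (6 syllables):
  Weights: 4 mo: H, 5 li: H, 6 ga L.
  The penult (syllable 5, li:) is heavy, so it takes stress.
  → primary stress on syllable 5.

yes: 4→5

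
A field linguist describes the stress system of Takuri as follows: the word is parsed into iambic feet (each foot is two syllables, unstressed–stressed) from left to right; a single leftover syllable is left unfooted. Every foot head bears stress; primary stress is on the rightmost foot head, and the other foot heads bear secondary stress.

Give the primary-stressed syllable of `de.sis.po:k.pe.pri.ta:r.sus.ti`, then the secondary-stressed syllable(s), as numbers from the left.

primary 8, secondary 2, 4, 6

Parse left to right into iambic (σˈσ) feet: (de.ˈsis) (po:k.ˈpe) (pri.ˈta:r) (sus.ˈti).
Foot heads (stressed positions): 2, 4, 6, 8.
End Rule Rightmost: primary stress on the rightmost head = syllable 8.
Secondary stress on 2, 4, 6: de.ˌsis.po:k.ˌpe.pri.ˌta:r.sus.ˈti.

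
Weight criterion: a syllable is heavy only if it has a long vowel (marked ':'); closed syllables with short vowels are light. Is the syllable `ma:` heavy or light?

heavy

`ma:`: long vowel, open (no coda). Long vowel → heavy.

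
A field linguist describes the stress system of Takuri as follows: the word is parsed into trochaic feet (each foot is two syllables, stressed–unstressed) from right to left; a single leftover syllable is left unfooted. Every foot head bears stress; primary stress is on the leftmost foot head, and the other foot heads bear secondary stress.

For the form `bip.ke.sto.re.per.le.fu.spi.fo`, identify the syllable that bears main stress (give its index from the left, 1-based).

Parse right to left into trochaic (ˈσσ) feet: bip (ˈke.sto) (ˈre.per) (ˈle.fu) (ˈspi.fo). Syllable 1 is left unfooted.
Foot heads (stressed positions): 2, 4, 6, 8.
End Rule Leftmost: primary stress on the leftmost head = syllable 2.
Primary stress: syllable 2 → bip.ˈke.sto.re.per.le.fu.spi.fo.

2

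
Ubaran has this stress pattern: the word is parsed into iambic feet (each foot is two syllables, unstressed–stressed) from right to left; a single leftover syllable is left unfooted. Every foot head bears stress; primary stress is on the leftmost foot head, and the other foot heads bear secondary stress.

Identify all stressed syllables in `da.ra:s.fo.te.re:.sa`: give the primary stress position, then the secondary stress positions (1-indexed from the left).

Parse right to left into iambic (σˈσ) feet: (da.ˈra:s) (fo.ˈte) (re:.ˈsa).
Foot heads (stressed positions): 2, 4, 6.
End Rule Leftmost: primary stress on the leftmost head = syllable 2.
Secondary stress on 4, 6: da.ˈra:s.fo.ˌte.re:.ˌsa.

primary 2, secondary 4, 6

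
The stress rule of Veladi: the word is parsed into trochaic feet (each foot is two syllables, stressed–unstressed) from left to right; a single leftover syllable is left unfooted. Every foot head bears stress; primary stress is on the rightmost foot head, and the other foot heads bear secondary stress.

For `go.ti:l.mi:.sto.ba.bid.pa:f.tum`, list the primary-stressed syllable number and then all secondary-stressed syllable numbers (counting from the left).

Parse left to right into trochaic (ˈσσ) feet: (ˈgo.ti:l) (ˈmi:.sto) (ˈba.bid) (ˈpa:f.tum).
Foot heads (stressed positions): 1, 3, 5, 7.
End Rule Rightmost: primary stress on the rightmost head = syllable 7.
Secondary stress on 1, 3, 5: ˌgo.ti:l.ˌmi:.sto.ˌba.bid.ˈpa:f.tum.

primary 7, secondary 1, 3, 5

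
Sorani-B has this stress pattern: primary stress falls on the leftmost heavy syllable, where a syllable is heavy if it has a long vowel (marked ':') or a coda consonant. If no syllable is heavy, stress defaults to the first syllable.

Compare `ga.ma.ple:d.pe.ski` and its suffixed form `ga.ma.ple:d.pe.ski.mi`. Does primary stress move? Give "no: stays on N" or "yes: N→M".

no: stays on 3

Base `ga.ma.ple:d.pe.ski` (5 syllables):
  Weights: 1 ga L, 2 ma L, 3 ple:d H, 4 pe L, 5 ski L.
  Heavy syllables in the domain: 3. The leftmost is syllable 3 (ple:d).
  → primary stress on syllable 3.
Suffixed `ga.ma.ple:d.pe.ski.mi` (6 syllables):
  Weights: 1 ga L, 2 ma L, 3 ple:d H, 4 pe L, 5 ski L, 6 mi L.
  Heavy syllables in the domain: 3. The leftmost is syllable 3 (ple:d).
  → primary stress on syllable 3.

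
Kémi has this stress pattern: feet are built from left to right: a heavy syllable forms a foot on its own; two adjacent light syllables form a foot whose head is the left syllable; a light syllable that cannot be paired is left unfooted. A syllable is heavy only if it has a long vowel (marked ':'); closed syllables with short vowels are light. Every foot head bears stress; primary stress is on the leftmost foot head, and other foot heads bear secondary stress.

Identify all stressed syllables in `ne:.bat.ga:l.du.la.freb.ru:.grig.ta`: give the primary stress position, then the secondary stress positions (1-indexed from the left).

Weights: 1 ne: H, 2 bat L, 3 ga:l H, 4 du L, 5 la L, 6 freb L, 7 ru: H, 8 grig L, 9 ta L.
Parse left to right (heavy = foot alone; LL = one foot; stranded L unfooted): (ˈne:) bat (ˈga:l) (ˈdu.la) freb (ˈru:) (ˈgrig.ta).
Foot heads: 1, 3, 4, 7, 8.
Primary stress on the leftmost head = syllable 1.
Secondary stress on 3, 4, 7, 8: ˈne:.bat.ˌga:l.ˌdu.la.freb.ˌru:.ˌgrig.ta.

primary 1, secondary 3, 4, 7, 8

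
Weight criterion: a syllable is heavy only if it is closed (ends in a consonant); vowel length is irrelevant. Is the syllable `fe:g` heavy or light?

`fe:g`: long vowel, closed (coda /g/). Closed (coda /g/) → heavy.

heavy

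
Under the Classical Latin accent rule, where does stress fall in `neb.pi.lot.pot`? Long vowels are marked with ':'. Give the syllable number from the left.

3

Classical Latin: stress the penult if heavy (long vowel or closed), else the antepenult.
Weights: 2 pi L, 3 lot H, 4 pot H.
The penult (syllable 3, lot) is heavy, so it takes stress.
Stress on syllable 3: neb.pi.ˈlot.pot.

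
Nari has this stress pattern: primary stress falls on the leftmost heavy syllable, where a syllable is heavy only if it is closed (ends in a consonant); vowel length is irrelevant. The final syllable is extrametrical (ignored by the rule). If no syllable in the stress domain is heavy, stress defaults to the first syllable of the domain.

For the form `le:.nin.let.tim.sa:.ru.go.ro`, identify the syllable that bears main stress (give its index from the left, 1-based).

The final syllable (8, ro) is extrametrical; the stress domain is syllables 1–7.
Weights: 1 le: L, 2 nin H, 3 let H, 4 tim H, 5 sa: L, 6 ru L, 7 go L.
Heavy syllables in the domain: 2, 3, 4. The leftmost is syllable 2 (nin).
Primary stress: syllable 2 → le:.ˈnin.let.tim.sa:.ru.go.ro.

2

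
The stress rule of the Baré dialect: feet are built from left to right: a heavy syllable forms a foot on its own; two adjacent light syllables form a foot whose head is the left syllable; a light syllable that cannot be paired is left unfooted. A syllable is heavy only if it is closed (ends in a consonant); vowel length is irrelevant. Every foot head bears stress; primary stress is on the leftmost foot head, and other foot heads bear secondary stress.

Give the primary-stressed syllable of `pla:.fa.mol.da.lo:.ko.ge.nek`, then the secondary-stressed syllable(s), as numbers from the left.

Weights: 1 pla: L, 2 fa L, 3 mol H, 4 da L, 5 lo: L, 6 ko L, 7 ge L, 8 nek H.
Parse left to right (heavy = foot alone; LL = one foot; stranded L unfooted): (ˈpla:.fa) (ˈmol) (ˈda.lo:) (ˈko.ge) (ˈnek).
Foot heads: 1, 3, 4, 6, 8.
Primary stress on the leftmost head = syllable 1.
Secondary stress on 3, 4, 6, 8: ˈpla:.fa.ˌmol.ˌda.lo:.ˌko.ge.ˌnek.

primary 1, secondary 3, 4, 6, 8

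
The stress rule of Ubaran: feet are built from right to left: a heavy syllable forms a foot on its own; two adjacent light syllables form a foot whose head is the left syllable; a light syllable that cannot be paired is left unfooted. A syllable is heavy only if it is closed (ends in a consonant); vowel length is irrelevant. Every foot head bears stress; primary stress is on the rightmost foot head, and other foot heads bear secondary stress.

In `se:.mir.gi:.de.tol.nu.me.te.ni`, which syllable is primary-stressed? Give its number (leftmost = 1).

8

Weights: 1 se: L, 2 mir H, 3 gi: L, 4 de L, 5 tol H, 6 nu L, 7 me L, 8 te L, 9 ni L.
Parse right to left (heavy = foot alone; LL = one foot; stranded L unfooted): se: (ˈmir) (ˈgi:.de) (ˈtol) (ˈnu.me) (ˈte.ni).
Foot heads: 2, 3, 5, 6, 8.
Primary stress on the rightmost head = syllable 8.
Primary stress: syllable 8 → se:.mir.gi:.de.tol.nu.me.ˈte.ni.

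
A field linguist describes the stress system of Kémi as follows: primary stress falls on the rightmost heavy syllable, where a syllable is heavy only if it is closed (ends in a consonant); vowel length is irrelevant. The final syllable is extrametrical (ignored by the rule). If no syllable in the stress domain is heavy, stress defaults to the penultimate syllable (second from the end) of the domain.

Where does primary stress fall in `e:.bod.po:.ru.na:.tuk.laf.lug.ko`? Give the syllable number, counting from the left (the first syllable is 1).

The final syllable (9, ko) is extrametrical; the stress domain is syllables 1–8.
Weights: 1 e: L, 2 bod H, 3 po: L, 4 ru L, 5 na: L, 6 tuk H, 7 laf H, 8 lug H.
Heavy syllables in the domain: 2, 6, 7, 8. The rightmost is syllable 8 (lug).
Primary stress: syllable 8 → e:.bod.po:.ru.na:.tuk.laf.ˈlug.ko.

8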